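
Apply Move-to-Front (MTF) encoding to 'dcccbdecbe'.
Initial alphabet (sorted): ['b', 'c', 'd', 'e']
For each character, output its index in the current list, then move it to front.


MTF encoding:
'd': index 2 in ['b', 'c', 'd', 'e'] -> ['d', 'b', 'c', 'e']
'c': index 2 in ['d', 'b', 'c', 'e'] -> ['c', 'd', 'b', 'e']
'c': index 0 in ['c', 'd', 'b', 'e'] -> ['c', 'd', 'b', 'e']
'c': index 0 in ['c', 'd', 'b', 'e'] -> ['c', 'd', 'b', 'e']
'b': index 2 in ['c', 'd', 'b', 'e'] -> ['b', 'c', 'd', 'e']
'd': index 2 in ['b', 'c', 'd', 'e'] -> ['d', 'b', 'c', 'e']
'e': index 3 in ['d', 'b', 'c', 'e'] -> ['e', 'd', 'b', 'c']
'c': index 3 in ['e', 'd', 'b', 'c'] -> ['c', 'e', 'd', 'b']
'b': index 3 in ['c', 'e', 'd', 'b'] -> ['b', 'c', 'e', 'd']
'e': index 2 in ['b', 'c', 'e', 'd'] -> ['e', 'b', 'c', 'd']


Output: [2, 2, 0, 0, 2, 2, 3, 3, 3, 2]


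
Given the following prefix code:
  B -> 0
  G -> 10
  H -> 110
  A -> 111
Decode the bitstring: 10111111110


Decoding step by step:
Bits 10 -> G
Bits 111 -> A
Bits 111 -> A
Bits 110 -> H


Decoded message: GAAH


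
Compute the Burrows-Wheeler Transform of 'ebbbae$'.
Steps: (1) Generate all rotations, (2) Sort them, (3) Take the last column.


Rotations (sorted):
  0: $ebbbae -> last char: e
  1: ae$ebbb -> last char: b
  2: bae$ebb -> last char: b
  3: bbae$eb -> last char: b
  4: bbbae$e -> last char: e
  5: e$ebbba -> last char: a
  6: ebbbae$ -> last char: $


BWT = ebbbea$


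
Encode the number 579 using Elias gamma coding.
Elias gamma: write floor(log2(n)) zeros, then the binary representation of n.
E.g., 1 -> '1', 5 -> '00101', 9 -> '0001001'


num_bits = floor(log2(579)) + 1 = 10
leading_zeros = num_bits - 1 = 9
binary(579) = 1001000011

Elias gamma(579) = '000000000' + '1001000011' = 0000000001001000011 (19 bits)


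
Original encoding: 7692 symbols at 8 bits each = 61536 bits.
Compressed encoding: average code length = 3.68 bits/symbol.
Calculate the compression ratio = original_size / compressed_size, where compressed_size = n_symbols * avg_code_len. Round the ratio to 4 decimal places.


original_size = n_symbols * orig_bits = 7692 * 8 = 61536 bits
compressed_size = n_symbols * avg_code_len = 7692 * 3.68 = 28306.56 bits
ratio = original_size / compressed_size = 61536 / 28306.56 = 2.1739

Compression ratio = 2.1739


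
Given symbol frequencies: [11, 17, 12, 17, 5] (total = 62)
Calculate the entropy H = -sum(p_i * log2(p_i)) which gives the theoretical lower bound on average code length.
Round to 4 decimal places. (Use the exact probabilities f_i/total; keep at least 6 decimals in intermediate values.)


Per-symbol terms -p_i * log2(p_i) with p_i = f_i/62:
  p = 11/62 = 0.177419: log2(p) = -2.494765, -p*log2(p) = 0.442620
  p = 17/62 = 0.274194: log2(p) = -1.866733, -p*log2(p) = 0.511846
  p = 12/62 = 0.193548: log2(p) = -2.369234, -p*log2(p) = 0.458561
  p = 17/62 = 0.274194: log2(p) = -1.866733, -p*log2(p) = 0.511846
  p = 5/62 = 0.080645: log2(p) = -3.632268, -p*log2(p) = 0.292925
H = 0.442620 + 0.511846 + 0.458561 + 0.511846 + 0.292925 = 2.217798

H = 2.2178 bits/symbol


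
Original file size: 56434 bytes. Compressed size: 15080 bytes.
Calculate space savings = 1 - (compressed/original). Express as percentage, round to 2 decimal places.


ratio = compressed/original = 15080/56434 = 0.267215
savings = 1 - ratio = 1 - 0.267215 = 0.732785
as a percentage: 0.732785 * 100 = 73.28%

Space savings = 1 - 15080/56434 = 73.28%


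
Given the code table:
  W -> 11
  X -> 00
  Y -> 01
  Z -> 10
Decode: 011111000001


Decoding:
01 -> Y
11 -> W
11 -> W
00 -> X
00 -> X
01 -> Y


Result: YWWXXY


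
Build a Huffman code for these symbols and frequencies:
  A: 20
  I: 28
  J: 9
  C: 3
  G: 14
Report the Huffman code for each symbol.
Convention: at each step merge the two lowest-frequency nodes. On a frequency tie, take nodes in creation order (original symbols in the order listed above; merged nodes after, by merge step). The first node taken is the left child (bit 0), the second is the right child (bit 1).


Huffman tree construction:
Step 1: Merge C(3) + J(9) = 12
Step 2: Merge (C+J)(12) + G(14) = 26
Step 3: Merge A(20) + ((C+J)+G)(26) = 46
Step 4: Merge I(28) + (A+((C+J)+G))(46) = 74
Read each symbol's code off the tree from the root (left child = 0, right child = 1).

Codes:
  A: 10 (length 2)
  I: 0 (length 1)
  J: 1101 (length 4)
  C: 1100 (length 4)
  G: 111 (length 3)
Average code length: 158/74 = 2.1351 bits/symbol


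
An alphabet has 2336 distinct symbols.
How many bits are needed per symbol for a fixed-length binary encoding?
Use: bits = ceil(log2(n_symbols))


log2(2336) = 11.1898
Bracket: 2^11 = 2048 < 2336 <= 2^12 = 4096
So ceil(log2(2336)) = 12

bits = ceil(log2(2336)) = ceil(11.1898) = 12 bits


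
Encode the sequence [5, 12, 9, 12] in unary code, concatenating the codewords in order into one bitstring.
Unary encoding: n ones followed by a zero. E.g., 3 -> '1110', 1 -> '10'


Encode each number as n ones followed by a terminating 0:
  5 -> 111110 (6 bits)
  12 -> 1111111111110 (13 bits)
  9 -> 1111111110 (10 bits)
  12 -> 1111111111110 (13 bits)
Total length = 6 + 13 + 10 + 13 = 42 bits.

Unary([5, 12, 9, 12]) = 111110111111111111011111111101111111111110 (42 bits)


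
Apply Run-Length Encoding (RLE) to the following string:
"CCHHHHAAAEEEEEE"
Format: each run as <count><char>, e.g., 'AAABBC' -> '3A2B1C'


Scanning runs left to right:
  i=0: run of 'C' x 2 -> '2C'
  i=2: run of 'H' x 4 -> '4H'
  i=6: run of 'A' x 3 -> '3A'
  i=9: run of 'E' x 6 -> '6E'

RLE = 2C4H3A6E


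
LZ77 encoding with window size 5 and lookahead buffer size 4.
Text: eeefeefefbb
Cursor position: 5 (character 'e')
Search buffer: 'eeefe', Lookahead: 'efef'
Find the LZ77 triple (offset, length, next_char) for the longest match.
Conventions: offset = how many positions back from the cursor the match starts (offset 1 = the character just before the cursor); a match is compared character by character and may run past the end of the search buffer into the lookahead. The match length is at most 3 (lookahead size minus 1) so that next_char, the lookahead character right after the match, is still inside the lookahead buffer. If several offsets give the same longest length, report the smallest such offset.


Try each offset into the search buffer:
  offset=1 (pos 4, char 'e'): match length 1
  offset=2 (pos 3, char 'f'): match length 0
  offset=3 (pos 2, char 'e'): match length 3
  offset=4 (pos 1, char 'e'): match length 1
  offset=5 (pos 0, char 'e'): match length 1
Longest match has length 3 at offset 3.
next_char = character at position 5 + 3 = 8 -> 'f'

Best match: offset=3, length=3 (matching 'efe' starting at position 2)
LZ77 triple: (3, 3, 'f')


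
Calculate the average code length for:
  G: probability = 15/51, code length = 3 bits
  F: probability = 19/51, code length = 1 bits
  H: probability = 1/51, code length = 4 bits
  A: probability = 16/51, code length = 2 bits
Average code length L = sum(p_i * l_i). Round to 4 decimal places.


Weighted contributions p_i * l_i:
  G: (15/51) * 3 = 45/51
  F: (19/51) * 1 = 19/51
  H: (1/51) * 4 = 4/51
  A: (16/51) * 2 = 32/51
Sum = (45 + 19 + 4 + 32)/51 = 100/51

L = 100/51 = 1.9608 bits/symbol


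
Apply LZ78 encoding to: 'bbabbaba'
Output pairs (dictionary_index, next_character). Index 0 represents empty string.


LZ78 encoding steps:
Dictionary: {0: ''}
Step 1: w='' (idx 0), next='b' -> output (0, 'b'), add 'b' as idx 1
Step 2: w='b' (idx 1), next='a' -> output (1, 'a'), add 'ba' as idx 2
Step 3: w='b' (idx 1), next='b' -> output (1, 'b'), add 'bb' as idx 3
Step 4: w='' (idx 0), next='a' -> output (0, 'a'), add 'a' as idx 4
Step 5: w='ba' (idx 2), end of input -> output (2, '')


Encoded: [(0, 'b'), (1, 'a'), (1, 'b'), (0, 'a'), (2, '')]


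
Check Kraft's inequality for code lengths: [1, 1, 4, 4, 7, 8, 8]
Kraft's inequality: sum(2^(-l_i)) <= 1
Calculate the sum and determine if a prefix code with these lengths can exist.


Sum = 2^(-1) + 2^(-1) + 2^(-4) + 2^(-4) + 2^(-7) + 2^(-8) + 2^(-8)
    = 0.5 + 0.5 + 0.0625 + 0.0625 + 0.0078125 + 0.00390625 + 0.00390625
    = 292/256 = 1.140625
Since 1.140625 > 1, Kraft's inequality is NOT satisfied.
A prefix code with these lengths CANNOT exist.

Kraft sum = 1.140625. Not satisfied.


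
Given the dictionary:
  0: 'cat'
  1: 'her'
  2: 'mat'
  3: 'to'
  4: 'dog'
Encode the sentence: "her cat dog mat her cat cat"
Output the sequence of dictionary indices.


Look up each word in the dictionary:
  'her' -> 1
  'cat' -> 0
  'dog' -> 4
  'mat' -> 2
  'her' -> 1
  'cat' -> 0
  'cat' -> 0

Encoded: [1, 0, 4, 2, 1, 0, 0]


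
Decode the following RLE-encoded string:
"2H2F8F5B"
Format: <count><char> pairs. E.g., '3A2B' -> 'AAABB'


Expanding each <count><char> pair:
  2H -> 'HH'
  2F -> 'FF'
  8F -> 'FFFFFFFF'
  5B -> 'BBBBB'

Decoded = HHFFFFFFFFFFBBBBB


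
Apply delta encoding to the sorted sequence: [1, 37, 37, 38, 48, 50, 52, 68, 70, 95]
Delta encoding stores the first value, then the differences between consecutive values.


First value: 1
Deltas:
  37 - 1 = 36
  37 - 37 = 0
  38 - 37 = 1
  48 - 38 = 10
  50 - 48 = 2
  52 - 50 = 2
  68 - 52 = 16
  70 - 68 = 2
  95 - 70 = 25


Delta encoded: [1, 36, 0, 1, 10, 2, 2, 16, 2, 25]


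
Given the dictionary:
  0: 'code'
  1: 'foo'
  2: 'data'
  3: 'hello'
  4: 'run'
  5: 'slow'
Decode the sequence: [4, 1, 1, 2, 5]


Look up each index in the dictionary:
  4 -> 'run'
  1 -> 'foo'
  1 -> 'foo'
  2 -> 'data'
  5 -> 'slow'

Decoded: "run foo foo data slow"


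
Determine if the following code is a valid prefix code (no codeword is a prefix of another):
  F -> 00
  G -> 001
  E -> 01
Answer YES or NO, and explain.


Checking each pair (does one codeword prefix another?):
  F='00' vs G='001': prefix -- VIOLATION

NO -- this is NOT a valid prefix code. F (00) is a prefix of G (001).


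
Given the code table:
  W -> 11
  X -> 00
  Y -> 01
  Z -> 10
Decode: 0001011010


Decoding:
00 -> X
01 -> Y
01 -> Y
10 -> Z
10 -> Z


Result: XYYZZ


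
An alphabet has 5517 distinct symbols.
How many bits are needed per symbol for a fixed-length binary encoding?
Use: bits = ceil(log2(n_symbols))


log2(5517) = 12.4297
Bracket: 2^12 = 4096 < 5517 <= 2^13 = 8192
So ceil(log2(5517)) = 13

bits = ceil(log2(5517)) = ceil(12.4297) = 13 bits


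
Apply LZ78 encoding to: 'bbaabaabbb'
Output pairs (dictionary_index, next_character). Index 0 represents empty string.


LZ78 encoding steps:
Dictionary: {0: ''}
Step 1: w='' (idx 0), next='b' -> output (0, 'b'), add 'b' as idx 1
Step 2: w='b' (idx 1), next='a' -> output (1, 'a'), add 'ba' as idx 2
Step 3: w='' (idx 0), next='a' -> output (0, 'a'), add 'a' as idx 3
Step 4: w='ba' (idx 2), next='a' -> output (2, 'a'), add 'baa' as idx 4
Step 5: w='b' (idx 1), next='b' -> output (1, 'b'), add 'bb' as idx 5
Step 6: w='b' (idx 1), end of input -> output (1, '')


Encoded: [(0, 'b'), (1, 'a'), (0, 'a'), (2, 'a'), (1, 'b'), (1, '')]


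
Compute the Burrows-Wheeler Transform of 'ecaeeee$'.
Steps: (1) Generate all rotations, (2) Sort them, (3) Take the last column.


Rotations (sorted):
  0: $ecaeeee -> last char: e
  1: aeeee$ec -> last char: c
  2: caeeee$e -> last char: e
  3: e$ecaeee -> last char: e
  4: ecaeeee$ -> last char: $
  5: ee$ecaee -> last char: e
  6: eee$ecae -> last char: e
  7: eeee$eca -> last char: a


BWT = ecee$eea


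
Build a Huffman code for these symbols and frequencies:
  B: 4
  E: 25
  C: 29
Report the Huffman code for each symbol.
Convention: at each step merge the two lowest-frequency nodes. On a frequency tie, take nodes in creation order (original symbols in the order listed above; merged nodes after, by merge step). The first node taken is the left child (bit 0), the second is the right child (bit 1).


Huffman tree construction:
Step 1: Merge B(4) + E(25) = 29
Step 2: Merge C(29) + (B+E)(29) = 58
Read each symbol's code off the tree from the root (left child = 0, right child = 1).

Codes:
  B: 10 (length 2)
  E: 11 (length 2)
  C: 0 (length 1)
Average code length: 87/58 = 1.5000 bits/symbol


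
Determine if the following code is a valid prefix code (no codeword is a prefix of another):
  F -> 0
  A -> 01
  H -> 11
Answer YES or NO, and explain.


Checking each pair (does one codeword prefix another?):
  F='0' vs A='01': prefix -- VIOLATION

NO -- this is NOT a valid prefix code. F (0) is a prefix of A (01).


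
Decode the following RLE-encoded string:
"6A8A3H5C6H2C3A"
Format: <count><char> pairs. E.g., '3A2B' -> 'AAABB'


Expanding each <count><char> pair:
  6A -> 'AAAAAA'
  8A -> 'AAAAAAAA'
  3H -> 'HHH'
  5C -> 'CCCCC'
  6H -> 'HHHHHH'
  2C -> 'CC'
  3A -> 'AAA'

Decoded = AAAAAAAAAAAAAAHHHCCCCCHHHHHHCCAAA


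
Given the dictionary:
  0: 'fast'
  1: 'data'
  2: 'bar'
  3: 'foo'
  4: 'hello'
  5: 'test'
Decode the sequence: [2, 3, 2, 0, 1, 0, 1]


Look up each index in the dictionary:
  2 -> 'bar'
  3 -> 'foo'
  2 -> 'bar'
  0 -> 'fast'
  1 -> 'data'
  0 -> 'fast'
  1 -> 'data'

Decoded: "bar foo bar fast data fast data"


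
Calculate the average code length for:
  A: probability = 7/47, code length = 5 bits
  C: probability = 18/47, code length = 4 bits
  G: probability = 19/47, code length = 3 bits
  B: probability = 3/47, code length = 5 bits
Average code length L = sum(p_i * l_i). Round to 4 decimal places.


Weighted contributions p_i * l_i:
  A: (7/47) * 5 = 35/47
  C: (18/47) * 4 = 72/47
  G: (19/47) * 3 = 57/47
  B: (3/47) * 5 = 15/47
Sum = (35 + 72 + 57 + 15)/47 = 179/47

L = 179/47 = 3.8085 bits/symbol


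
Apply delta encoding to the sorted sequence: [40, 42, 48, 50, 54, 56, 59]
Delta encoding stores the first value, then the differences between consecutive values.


First value: 40
Deltas:
  42 - 40 = 2
  48 - 42 = 6
  50 - 48 = 2
  54 - 50 = 4
  56 - 54 = 2
  59 - 56 = 3


Delta encoded: [40, 2, 6, 2, 4, 2, 3]


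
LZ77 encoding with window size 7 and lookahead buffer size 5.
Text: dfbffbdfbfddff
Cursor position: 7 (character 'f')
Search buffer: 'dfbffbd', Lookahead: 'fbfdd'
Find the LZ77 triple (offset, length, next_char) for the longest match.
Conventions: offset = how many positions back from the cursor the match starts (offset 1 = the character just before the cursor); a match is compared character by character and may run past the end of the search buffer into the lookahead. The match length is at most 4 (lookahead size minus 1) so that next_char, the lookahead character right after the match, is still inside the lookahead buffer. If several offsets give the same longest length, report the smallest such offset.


Try each offset into the search buffer:
  offset=1 (pos 6, char 'd'): match length 0
  offset=2 (pos 5, char 'b'): match length 0
  offset=3 (pos 4, char 'f'): match length 2
  offset=4 (pos 3, char 'f'): match length 1
  offset=5 (pos 2, char 'b'): match length 0
  offset=6 (pos 1, char 'f'): match length 3
  offset=7 (pos 0, char 'd'): match length 0
Longest match has length 3 at offset 6.
next_char = character at position 7 + 3 = 10 -> 'd'

Best match: offset=6, length=3 (matching 'fbf' starting at position 1)
LZ77 triple: (6, 3, 'd')


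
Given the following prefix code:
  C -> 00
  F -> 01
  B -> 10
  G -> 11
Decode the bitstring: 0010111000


Decoding step by step:
Bits 00 -> C
Bits 10 -> B
Bits 11 -> G
Bits 10 -> B
Bits 00 -> C


Decoded message: CBGBC


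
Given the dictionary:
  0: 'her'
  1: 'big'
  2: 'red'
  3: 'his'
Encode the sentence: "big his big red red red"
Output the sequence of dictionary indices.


Look up each word in the dictionary:
  'big' -> 1
  'his' -> 3
  'big' -> 1
  'red' -> 2
  'red' -> 2
  'red' -> 2

Encoded: [1, 3, 1, 2, 2, 2]


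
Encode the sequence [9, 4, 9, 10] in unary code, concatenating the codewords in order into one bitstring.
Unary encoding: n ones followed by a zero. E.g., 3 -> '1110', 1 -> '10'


Encode each number as n ones followed by a terminating 0:
  9 -> 1111111110 (10 bits)
  4 -> 11110 (5 bits)
  9 -> 1111111110 (10 bits)
  10 -> 11111111110 (11 bits)
Total length = 10 + 5 + 10 + 11 = 36 bits.

Unary([9, 4, 9, 10]) = 111111111011110111111111011111111110 (36 bits)


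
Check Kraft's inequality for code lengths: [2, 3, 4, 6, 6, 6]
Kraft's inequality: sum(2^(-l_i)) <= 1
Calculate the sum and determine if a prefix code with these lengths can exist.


Sum = 2^(-2) + 2^(-3) + 2^(-4) + 2^(-6) + 2^(-6) + 2^(-6)
    = 0.25 + 0.125 + 0.0625 + 0.015625 + 0.015625 + 0.015625
    = 31/64 = 0.484375
Since 0.484375 <= 1, Kraft's inequality IS satisfied.
A prefix code with these lengths CAN exist.

Kraft sum = 0.484375. Satisfied.


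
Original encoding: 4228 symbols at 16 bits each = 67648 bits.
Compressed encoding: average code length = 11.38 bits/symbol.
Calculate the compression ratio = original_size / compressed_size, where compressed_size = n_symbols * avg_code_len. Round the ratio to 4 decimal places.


original_size = n_symbols * orig_bits = 4228 * 16 = 67648 bits
compressed_size = n_symbols * avg_code_len = 4228 * 11.38 = 48114.64 bits
ratio = original_size / compressed_size = 67648 / 48114.64 = 1.406

Compression ratio = 1.406


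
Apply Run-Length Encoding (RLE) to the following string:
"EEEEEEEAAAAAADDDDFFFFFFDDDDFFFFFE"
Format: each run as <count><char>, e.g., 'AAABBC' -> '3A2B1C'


Scanning runs left to right:
  i=0: run of 'E' x 7 -> '7E'
  i=7: run of 'A' x 6 -> '6A'
  i=13: run of 'D' x 4 -> '4D'
  i=17: run of 'F' x 6 -> '6F'
  i=23: run of 'D' x 4 -> '4D'
  i=27: run of 'F' x 5 -> '5F'
  i=32: run of 'E' x 1 -> '1E'

RLE = 7E6A4D6F4D5F1E


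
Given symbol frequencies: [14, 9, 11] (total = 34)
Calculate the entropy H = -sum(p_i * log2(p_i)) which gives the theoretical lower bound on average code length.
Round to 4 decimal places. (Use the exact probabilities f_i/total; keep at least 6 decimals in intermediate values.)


Per-symbol terms -p_i * log2(p_i) with p_i = f_i/34:
  p = 14/34 = 0.411765: log2(p) = -1.280108, -p*log2(p) = 0.527103
  p = 9/34 = 0.264706: log2(p) = -1.917538, -p*log2(p) = 0.507584
  p = 11/34 = 0.323529: log2(p) = -1.628031, -p*log2(p) = 0.526716
H = 0.527103 + 0.507584 + 0.526716 = 1.561403

H = 1.5614 bits/symbol


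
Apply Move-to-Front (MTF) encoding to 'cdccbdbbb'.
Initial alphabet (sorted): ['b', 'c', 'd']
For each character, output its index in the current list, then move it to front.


MTF encoding:
'c': index 1 in ['b', 'c', 'd'] -> ['c', 'b', 'd']
'd': index 2 in ['c', 'b', 'd'] -> ['d', 'c', 'b']
'c': index 1 in ['d', 'c', 'b'] -> ['c', 'd', 'b']
'c': index 0 in ['c', 'd', 'b'] -> ['c', 'd', 'b']
'b': index 2 in ['c', 'd', 'b'] -> ['b', 'c', 'd']
'd': index 2 in ['b', 'c', 'd'] -> ['d', 'b', 'c']
'b': index 1 in ['d', 'b', 'c'] -> ['b', 'd', 'c']
'b': index 0 in ['b', 'd', 'c'] -> ['b', 'd', 'c']
'b': index 0 in ['b', 'd', 'c'] -> ['b', 'd', 'c']


Output: [1, 2, 1, 0, 2, 2, 1, 0, 0]


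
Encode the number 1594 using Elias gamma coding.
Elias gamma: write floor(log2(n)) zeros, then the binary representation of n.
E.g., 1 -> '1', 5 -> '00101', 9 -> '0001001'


num_bits = floor(log2(1594)) + 1 = 11
leading_zeros = num_bits - 1 = 10
binary(1594) = 11000111010

Elias gamma(1594) = '0000000000' + '11000111010' = 000000000011000111010 (21 bits)


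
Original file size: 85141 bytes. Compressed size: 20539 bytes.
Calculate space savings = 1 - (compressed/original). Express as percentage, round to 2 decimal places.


ratio = compressed/original = 20539/85141 = 0.241235
savings = 1 - ratio = 1 - 0.241235 = 0.758765
as a percentage: 0.758765 * 100 = 75.88%

Space savings = 1 - 20539/85141 = 75.88%


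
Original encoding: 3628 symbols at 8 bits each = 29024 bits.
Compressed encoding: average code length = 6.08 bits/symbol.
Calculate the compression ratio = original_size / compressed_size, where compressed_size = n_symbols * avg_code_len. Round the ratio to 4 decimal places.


original_size = n_symbols * orig_bits = 3628 * 8 = 29024 bits
compressed_size = n_symbols * avg_code_len = 3628 * 6.08 = 22058.24 bits
ratio = original_size / compressed_size = 29024 / 22058.24 = 1.3158

Compression ratio = 1.3158


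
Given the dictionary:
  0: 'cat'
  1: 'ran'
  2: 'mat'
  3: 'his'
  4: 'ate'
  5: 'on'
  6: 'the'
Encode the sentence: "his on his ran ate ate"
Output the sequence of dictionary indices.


Look up each word in the dictionary:
  'his' -> 3
  'on' -> 5
  'his' -> 3
  'ran' -> 1
  'ate' -> 4
  'ate' -> 4

Encoded: [3, 5, 3, 1, 4, 4]


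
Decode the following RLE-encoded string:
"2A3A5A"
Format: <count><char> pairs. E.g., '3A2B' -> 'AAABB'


Expanding each <count><char> pair:
  2A -> 'AA'
  3A -> 'AAA'
  5A -> 'AAAAA'

Decoded = AAAAAAAAAA


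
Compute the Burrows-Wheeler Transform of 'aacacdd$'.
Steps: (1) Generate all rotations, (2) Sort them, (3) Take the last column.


Rotations (sorted):
  0: $aacacdd -> last char: d
  1: aacacdd$ -> last char: $
  2: acacdd$a -> last char: a
  3: acdd$aac -> last char: c
  4: cacdd$aa -> last char: a
  5: cdd$aaca -> last char: a
  6: d$aacacd -> last char: d
  7: dd$aacac -> last char: c


BWT = d$acaadc


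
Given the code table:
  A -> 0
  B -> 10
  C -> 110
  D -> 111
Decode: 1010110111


Decoding:
10 -> B
10 -> B
110 -> C
111 -> D


Result: BBCD


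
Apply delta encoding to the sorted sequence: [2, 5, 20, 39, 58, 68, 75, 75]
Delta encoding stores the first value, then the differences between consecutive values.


First value: 2
Deltas:
  5 - 2 = 3
  20 - 5 = 15
  39 - 20 = 19
  58 - 39 = 19
  68 - 58 = 10
  75 - 68 = 7
  75 - 75 = 0


Delta encoded: [2, 3, 15, 19, 19, 10, 7, 0]


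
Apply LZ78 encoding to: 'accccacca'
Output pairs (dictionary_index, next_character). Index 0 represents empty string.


LZ78 encoding steps:
Dictionary: {0: ''}
Step 1: w='' (idx 0), next='a' -> output (0, 'a'), add 'a' as idx 1
Step 2: w='' (idx 0), next='c' -> output (0, 'c'), add 'c' as idx 2
Step 3: w='c' (idx 2), next='c' -> output (2, 'c'), add 'cc' as idx 3
Step 4: w='c' (idx 2), next='a' -> output (2, 'a'), add 'ca' as idx 4
Step 5: w='cc' (idx 3), next='a' -> output (3, 'a'), add 'cca' as idx 5


Encoded: [(0, 'a'), (0, 'c'), (2, 'c'), (2, 'a'), (3, 'a')]


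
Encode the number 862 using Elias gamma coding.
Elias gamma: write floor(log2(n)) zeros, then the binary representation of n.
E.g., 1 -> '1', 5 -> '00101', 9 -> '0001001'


num_bits = floor(log2(862)) + 1 = 10
leading_zeros = num_bits - 1 = 9
binary(862) = 1101011110

Elias gamma(862) = '000000000' + '1101011110' = 0000000001101011110 (19 bits)


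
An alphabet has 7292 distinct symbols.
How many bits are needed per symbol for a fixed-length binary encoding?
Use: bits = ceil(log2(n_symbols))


log2(7292) = 12.8321
Bracket: 2^12 = 4096 < 7292 <= 2^13 = 8192
So ceil(log2(7292)) = 13

bits = ceil(log2(7292)) = ceil(12.8321) = 13 bits


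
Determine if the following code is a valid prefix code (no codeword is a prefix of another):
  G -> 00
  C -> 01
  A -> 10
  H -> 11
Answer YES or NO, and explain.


Checking each pair (does one codeword prefix another?):
  G='00' vs C='01': no prefix
  G='00' vs A='10': no prefix
  G='00' vs H='11': no prefix
  C='01' vs G='00': no prefix
  C='01' vs A='10': no prefix
  C='01' vs H='11': no prefix
  A='10' vs G='00': no prefix
  A='10' vs C='01': no prefix
  A='10' vs H='11': no prefix
  H='11' vs G='00': no prefix
  H='11' vs C='01': no prefix
  H='11' vs A='10': no prefix
No violation found over all pairs.

YES -- this is a valid prefix code. No codeword is a prefix of any other codeword.


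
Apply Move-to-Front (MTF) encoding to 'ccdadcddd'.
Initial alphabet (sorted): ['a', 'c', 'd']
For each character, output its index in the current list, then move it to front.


MTF encoding:
'c': index 1 in ['a', 'c', 'd'] -> ['c', 'a', 'd']
'c': index 0 in ['c', 'a', 'd'] -> ['c', 'a', 'd']
'd': index 2 in ['c', 'a', 'd'] -> ['d', 'c', 'a']
'a': index 2 in ['d', 'c', 'a'] -> ['a', 'd', 'c']
'd': index 1 in ['a', 'd', 'c'] -> ['d', 'a', 'c']
'c': index 2 in ['d', 'a', 'c'] -> ['c', 'd', 'a']
'd': index 1 in ['c', 'd', 'a'] -> ['d', 'c', 'a']
'd': index 0 in ['d', 'c', 'a'] -> ['d', 'c', 'a']
'd': index 0 in ['d', 'c', 'a'] -> ['d', 'c', 'a']


Output: [1, 0, 2, 2, 1, 2, 1, 0, 0]


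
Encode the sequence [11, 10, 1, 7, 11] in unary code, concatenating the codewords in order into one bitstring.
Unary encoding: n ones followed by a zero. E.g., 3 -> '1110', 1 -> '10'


Encode each number as n ones followed by a terminating 0:
  11 -> 111111111110 (12 bits)
  10 -> 11111111110 (11 bits)
  1 -> 10 (2 bits)
  7 -> 11111110 (8 bits)
  11 -> 111111111110 (12 bits)
Total length = 12 + 11 + 2 + 8 + 12 = 45 bits.

Unary([11, 10, 1, 7, 11]) = 111111111110111111111101011111110111111111110 (45 bits)


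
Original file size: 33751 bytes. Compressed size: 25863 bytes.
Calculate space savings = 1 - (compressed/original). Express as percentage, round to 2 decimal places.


ratio = compressed/original = 25863/33751 = 0.766288
savings = 1 - ratio = 1 - 0.766288 = 0.233712
as a percentage: 0.233712 * 100 = 23.37%

Space savings = 1 - 25863/33751 = 23.37%


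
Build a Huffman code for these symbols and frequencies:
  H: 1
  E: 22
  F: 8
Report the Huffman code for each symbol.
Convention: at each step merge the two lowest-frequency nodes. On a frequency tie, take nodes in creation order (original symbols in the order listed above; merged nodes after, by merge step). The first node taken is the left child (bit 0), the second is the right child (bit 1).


Huffman tree construction:
Step 1: Merge H(1) + F(8) = 9
Step 2: Merge (H+F)(9) + E(22) = 31
Read each symbol's code off the tree from the root (left child = 0, right child = 1).

Codes:
  H: 00 (length 2)
  E: 1 (length 1)
  F: 01 (length 2)
Average code length: 40/31 = 1.2903 bits/symbol


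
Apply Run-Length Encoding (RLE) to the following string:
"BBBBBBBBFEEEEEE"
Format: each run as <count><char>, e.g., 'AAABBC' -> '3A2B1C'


Scanning runs left to right:
  i=0: run of 'B' x 8 -> '8B'
  i=8: run of 'F' x 1 -> '1F'
  i=9: run of 'E' x 6 -> '6E'

RLE = 8B1F6E


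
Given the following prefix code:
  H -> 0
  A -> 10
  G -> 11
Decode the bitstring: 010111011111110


Decoding step by step:
Bits 0 -> H
Bits 10 -> A
Bits 11 -> G
Bits 10 -> A
Bits 11 -> G
Bits 11 -> G
Bits 11 -> G
Bits 10 -> A


Decoded message: HAGAGGGA


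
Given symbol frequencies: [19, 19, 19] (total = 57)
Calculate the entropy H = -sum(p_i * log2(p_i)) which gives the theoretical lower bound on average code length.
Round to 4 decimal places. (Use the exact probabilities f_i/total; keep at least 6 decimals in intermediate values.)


Per-symbol terms -p_i * log2(p_i) with p_i = f_i/57:
  p = 19/57 = 0.333333: log2(p) = -1.584963, -p*log2(p) = 0.528321
  p = 19/57 = 0.333333: log2(p) = -1.584963, -p*log2(p) = 0.528321
  p = 19/57 = 0.333333: log2(p) = -1.584963, -p*log2(p) = 0.528321
H = 0.528321 + 0.528321 + 0.528321 = 1.584963

H = 1.585 bits/symbol


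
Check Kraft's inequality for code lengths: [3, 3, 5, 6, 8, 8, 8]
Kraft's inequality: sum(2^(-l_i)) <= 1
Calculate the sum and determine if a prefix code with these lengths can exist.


Sum = 2^(-3) + 2^(-3) + 2^(-5) + 2^(-6) + 2^(-8) + 2^(-8) + 2^(-8)
    = 0.125 + 0.125 + 0.03125 + 0.015625 + 0.00390625 + 0.00390625 + 0.00390625
    = 79/256 = 0.30859375
Since 0.30859375 <= 1, Kraft's inequality IS satisfied.
A prefix code with these lengths CAN exist.

Kraft sum = 0.30859375. Satisfied.


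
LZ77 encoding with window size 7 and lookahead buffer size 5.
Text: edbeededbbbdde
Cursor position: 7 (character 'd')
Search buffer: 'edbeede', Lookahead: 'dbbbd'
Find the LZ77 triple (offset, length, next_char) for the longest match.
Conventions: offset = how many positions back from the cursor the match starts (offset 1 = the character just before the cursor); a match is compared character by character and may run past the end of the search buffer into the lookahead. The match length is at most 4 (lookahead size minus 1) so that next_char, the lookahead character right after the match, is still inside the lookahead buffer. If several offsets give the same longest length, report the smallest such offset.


Try each offset into the search buffer:
  offset=1 (pos 6, char 'e'): match length 0
  offset=2 (pos 5, char 'd'): match length 1
  offset=3 (pos 4, char 'e'): match length 0
  offset=4 (pos 3, char 'e'): match length 0
  offset=5 (pos 2, char 'b'): match length 0
  offset=6 (pos 1, char 'd'): match length 2
  offset=7 (pos 0, char 'e'): match length 0
Longest match has length 2 at offset 6.
next_char = character at position 7 + 2 = 9 -> 'b'

Best match: offset=6, length=2 (matching 'db' starting at position 1)
LZ77 triple: (6, 2, 'b')


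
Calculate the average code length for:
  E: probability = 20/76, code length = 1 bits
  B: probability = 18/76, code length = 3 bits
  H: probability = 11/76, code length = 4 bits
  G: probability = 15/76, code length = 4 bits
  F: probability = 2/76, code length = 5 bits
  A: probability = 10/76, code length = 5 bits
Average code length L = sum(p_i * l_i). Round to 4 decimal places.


Weighted contributions p_i * l_i:
  E: (20/76) * 1 = 20/76
  B: (18/76) * 3 = 54/76
  H: (11/76) * 4 = 44/76
  G: (15/76) * 4 = 60/76
  F: (2/76) * 5 = 10/76
  A: (10/76) * 5 = 50/76
Sum = (20 + 54 + 44 + 60 + 10 + 50)/76 = 238/76

L = 238/76 = 3.1316 bits/symbol


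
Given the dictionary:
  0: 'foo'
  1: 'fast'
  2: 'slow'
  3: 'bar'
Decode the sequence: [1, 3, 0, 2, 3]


Look up each index in the dictionary:
  1 -> 'fast'
  3 -> 'bar'
  0 -> 'foo'
  2 -> 'slow'
  3 -> 'bar'

Decoded: "fast bar foo slow bar"


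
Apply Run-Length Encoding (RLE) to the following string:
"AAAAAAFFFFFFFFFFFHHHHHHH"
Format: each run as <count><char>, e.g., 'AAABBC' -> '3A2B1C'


Scanning runs left to right:
  i=0: run of 'A' x 6 -> '6A'
  i=6: run of 'F' x 11 -> '11F'
  i=17: run of 'H' x 7 -> '7H'

RLE = 6A11F7H


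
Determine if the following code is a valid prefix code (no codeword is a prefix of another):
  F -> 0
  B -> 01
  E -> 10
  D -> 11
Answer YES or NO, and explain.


Checking each pair (does one codeword prefix another?):
  F='0' vs B='01': prefix -- VIOLATION

NO -- this is NOT a valid prefix code. F (0) is a prefix of B (01).


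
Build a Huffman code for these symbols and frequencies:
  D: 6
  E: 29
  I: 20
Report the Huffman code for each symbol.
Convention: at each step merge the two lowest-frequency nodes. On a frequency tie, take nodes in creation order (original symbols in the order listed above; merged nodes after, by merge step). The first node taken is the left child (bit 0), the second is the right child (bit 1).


Huffman tree construction:
Step 1: Merge D(6) + I(20) = 26
Step 2: Merge (D+I)(26) + E(29) = 55
Read each symbol's code off the tree from the root (left child = 0, right child = 1).

Codes:
  D: 00 (length 2)
  E: 1 (length 1)
  I: 01 (length 2)
Average code length: 81/55 = 1.4727 bits/symbol


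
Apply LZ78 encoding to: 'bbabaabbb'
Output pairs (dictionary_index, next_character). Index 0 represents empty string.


LZ78 encoding steps:
Dictionary: {0: ''}
Step 1: w='' (idx 0), next='b' -> output (0, 'b'), add 'b' as idx 1
Step 2: w='b' (idx 1), next='a' -> output (1, 'a'), add 'ba' as idx 2
Step 3: w='ba' (idx 2), next='a' -> output (2, 'a'), add 'baa' as idx 3
Step 4: w='b' (idx 1), next='b' -> output (1, 'b'), add 'bb' as idx 4
Step 5: w='b' (idx 1), end of input -> output (1, '')


Encoded: [(0, 'b'), (1, 'a'), (2, 'a'), (1, 'b'), (1, '')]


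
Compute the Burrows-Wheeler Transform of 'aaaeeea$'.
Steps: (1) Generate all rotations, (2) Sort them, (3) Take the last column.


Rotations (sorted):
  0: $aaaeeea -> last char: a
  1: a$aaaeee -> last char: e
  2: aaaeeea$ -> last char: $
  3: aaeeea$a -> last char: a
  4: aeeea$aa -> last char: a
  5: ea$aaaee -> last char: e
  6: eea$aaae -> last char: e
  7: eeea$aaa -> last char: a


BWT = ae$aaeea


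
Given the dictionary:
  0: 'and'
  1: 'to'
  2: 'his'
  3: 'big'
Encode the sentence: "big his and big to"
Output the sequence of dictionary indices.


Look up each word in the dictionary:
  'big' -> 3
  'his' -> 2
  'and' -> 0
  'big' -> 3
  'to' -> 1

Encoded: [3, 2, 0, 3, 1]


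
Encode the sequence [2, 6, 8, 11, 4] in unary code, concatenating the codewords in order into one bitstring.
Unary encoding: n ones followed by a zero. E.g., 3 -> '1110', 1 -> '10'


Encode each number as n ones followed by a terminating 0:
  2 -> 110 (3 bits)
  6 -> 1111110 (7 bits)
  8 -> 111111110 (9 bits)
  11 -> 111111111110 (12 bits)
  4 -> 11110 (5 bits)
Total length = 3 + 7 + 9 + 12 + 5 = 36 bits.

Unary([2, 6, 8, 11, 4]) = 110111111011111111011111111111011110 (36 bits)


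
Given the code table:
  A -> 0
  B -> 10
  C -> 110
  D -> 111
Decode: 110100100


Decoding:
110 -> C
10 -> B
0 -> A
10 -> B
0 -> A


Result: CBABA


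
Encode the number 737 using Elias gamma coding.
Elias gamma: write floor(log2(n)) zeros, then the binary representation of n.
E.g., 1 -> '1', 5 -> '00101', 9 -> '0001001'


num_bits = floor(log2(737)) + 1 = 10
leading_zeros = num_bits - 1 = 9
binary(737) = 1011100001

Elias gamma(737) = '000000000' + '1011100001' = 0000000001011100001 (19 bits)


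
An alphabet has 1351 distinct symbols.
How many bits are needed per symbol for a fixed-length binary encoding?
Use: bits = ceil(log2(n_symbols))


log2(1351) = 10.3998
Bracket: 2^10 = 1024 < 1351 <= 2^11 = 2048
So ceil(log2(1351)) = 11

bits = ceil(log2(1351)) = ceil(10.3998) = 11 bits


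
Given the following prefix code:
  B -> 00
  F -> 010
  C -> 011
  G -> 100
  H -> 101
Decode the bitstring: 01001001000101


Decoding step by step:
Bits 010 -> F
Bits 010 -> F
Bits 010 -> F
Bits 00 -> B
Bits 101 -> H


Decoded message: FFFBH


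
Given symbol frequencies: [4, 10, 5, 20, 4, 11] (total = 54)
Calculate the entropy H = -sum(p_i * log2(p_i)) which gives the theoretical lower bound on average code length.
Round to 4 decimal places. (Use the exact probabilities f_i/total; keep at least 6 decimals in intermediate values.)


Per-symbol terms -p_i * log2(p_i) with p_i = f_i/54:
  p = 4/54 = 0.074074: log2(p) = -3.754888, -p*log2(p) = 0.278140
  p = 10/54 = 0.185185: log2(p) = -2.432959, -p*log2(p) = 0.450548
  p = 5/54 = 0.092593: log2(p) = -3.432959, -p*log2(p) = 0.317867
  p = 20/54 = 0.370370: log2(p) = -1.432959, -p*log2(p) = 0.530726
  p = 4/54 = 0.074074: log2(p) = -3.754888, -p*log2(p) = 0.278140
  p = 11/54 = 0.203704: log2(p) = -2.295456, -p*log2(p) = 0.467593
H = 0.278140 + 0.450548 + 0.317867 + 0.530726 + 0.278140 + 0.467593 = 2.323014

H = 2.323 bits/symbol


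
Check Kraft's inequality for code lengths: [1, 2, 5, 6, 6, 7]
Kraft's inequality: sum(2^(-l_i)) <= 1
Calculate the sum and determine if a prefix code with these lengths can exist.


Sum = 2^(-1) + 2^(-2) + 2^(-5) + 2^(-6) + 2^(-6) + 2^(-7)
    = 0.5 + 0.25 + 0.03125 + 0.015625 + 0.015625 + 0.0078125
    = 105/128 = 0.8203125
Since 0.8203125 <= 1, Kraft's inequality IS satisfied.
A prefix code with these lengths CAN exist.

Kraft sum = 0.8203125. Satisfied.


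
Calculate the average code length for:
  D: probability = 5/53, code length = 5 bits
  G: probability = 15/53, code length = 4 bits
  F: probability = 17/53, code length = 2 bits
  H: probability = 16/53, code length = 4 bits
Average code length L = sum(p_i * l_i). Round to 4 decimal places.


Weighted contributions p_i * l_i:
  D: (5/53) * 5 = 25/53
  G: (15/53) * 4 = 60/53
  F: (17/53) * 2 = 34/53
  H: (16/53) * 4 = 64/53
Sum = (25 + 60 + 34 + 64)/53 = 183/53

L = 183/53 = 3.4528 bits/symbol


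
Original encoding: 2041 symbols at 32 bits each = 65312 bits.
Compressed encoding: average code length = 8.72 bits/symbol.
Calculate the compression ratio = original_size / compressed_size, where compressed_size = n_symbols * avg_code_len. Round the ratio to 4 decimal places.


original_size = n_symbols * orig_bits = 2041 * 32 = 65312 bits
compressed_size = n_symbols * avg_code_len = 2041 * 8.72 = 17797.52 bits
ratio = original_size / compressed_size = 65312 / 17797.52 = 3.6697

Compression ratio = 3.6697


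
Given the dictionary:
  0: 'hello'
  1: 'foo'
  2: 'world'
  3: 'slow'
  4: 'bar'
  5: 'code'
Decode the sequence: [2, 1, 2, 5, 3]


Look up each index in the dictionary:
  2 -> 'world'
  1 -> 'foo'
  2 -> 'world'
  5 -> 'code'
  3 -> 'slow'

Decoded: "world foo world code slow"


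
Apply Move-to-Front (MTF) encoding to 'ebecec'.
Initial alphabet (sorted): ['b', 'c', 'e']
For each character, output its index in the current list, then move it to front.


MTF encoding:
'e': index 2 in ['b', 'c', 'e'] -> ['e', 'b', 'c']
'b': index 1 in ['e', 'b', 'c'] -> ['b', 'e', 'c']
'e': index 1 in ['b', 'e', 'c'] -> ['e', 'b', 'c']
'c': index 2 in ['e', 'b', 'c'] -> ['c', 'e', 'b']
'e': index 1 in ['c', 'e', 'b'] -> ['e', 'c', 'b']
'c': index 1 in ['e', 'c', 'b'] -> ['c', 'e', 'b']


Output: [2, 1, 1, 2, 1, 1]


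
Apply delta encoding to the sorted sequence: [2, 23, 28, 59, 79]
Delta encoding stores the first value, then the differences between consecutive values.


First value: 2
Deltas:
  23 - 2 = 21
  28 - 23 = 5
  59 - 28 = 31
  79 - 59 = 20


Delta encoded: [2, 21, 5, 31, 20]


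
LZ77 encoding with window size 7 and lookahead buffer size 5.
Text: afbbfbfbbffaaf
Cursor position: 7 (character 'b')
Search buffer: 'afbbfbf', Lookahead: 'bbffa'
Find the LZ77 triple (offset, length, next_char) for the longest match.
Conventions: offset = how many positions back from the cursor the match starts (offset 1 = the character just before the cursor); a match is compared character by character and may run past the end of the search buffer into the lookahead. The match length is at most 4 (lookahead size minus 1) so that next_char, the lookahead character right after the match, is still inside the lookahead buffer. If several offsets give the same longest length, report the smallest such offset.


Try each offset into the search buffer:
  offset=1 (pos 6, char 'f'): match length 0
  offset=2 (pos 5, char 'b'): match length 1
  offset=3 (pos 4, char 'f'): match length 0
  offset=4 (pos 3, char 'b'): match length 1
  offset=5 (pos 2, char 'b'): match length 3
  offset=6 (pos 1, char 'f'): match length 0
  offset=7 (pos 0, char 'a'): match length 0
Longest match has length 3 at offset 5.
next_char = character at position 7 + 3 = 10 -> 'f'

Best match: offset=5, length=3 (matching 'bbf' starting at position 2)
LZ77 triple: (5, 3, 'f')


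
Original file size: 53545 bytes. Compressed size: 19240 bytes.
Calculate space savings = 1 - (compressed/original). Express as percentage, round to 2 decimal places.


ratio = compressed/original = 19240/53545 = 0.359324
savings = 1 - ratio = 1 - 0.359324 = 0.640676
as a percentage: 0.640676 * 100 = 64.07%

Space savings = 1 - 19240/53545 = 64.07%


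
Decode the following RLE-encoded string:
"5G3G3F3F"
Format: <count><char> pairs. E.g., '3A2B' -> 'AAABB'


Expanding each <count><char> pair:
  5G -> 'GGGGG'
  3G -> 'GGG'
  3F -> 'FFF'
  3F -> 'FFF'

Decoded = GGGGGGGGFFFFFF


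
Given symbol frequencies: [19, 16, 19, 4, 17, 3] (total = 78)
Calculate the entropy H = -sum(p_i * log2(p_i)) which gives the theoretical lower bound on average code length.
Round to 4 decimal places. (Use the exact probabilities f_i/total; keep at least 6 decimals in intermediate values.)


Per-symbol terms -p_i * log2(p_i) with p_i = f_i/78:
  p = 19/78 = 0.243590: log2(p) = -2.037475, -p*log2(p) = 0.496308
  p = 16/78 = 0.205128: log2(p) = -2.285402, -p*log2(p) = 0.468800
  p = 19/78 = 0.243590: log2(p) = -2.037475, -p*log2(p) = 0.496308
  p = 4/78 = 0.051282: log2(p) = -4.285402, -p*log2(p) = 0.219764
  p = 17/78 = 0.217949: log2(p) = -2.197939, -p*log2(p) = 0.479038
  p = 3/78 = 0.038462: log2(p) = -4.700440, -p*log2(p) = 0.180786
H = 0.496308 + 0.468800 + 0.496308 + 0.219764 + 0.479038 + 0.180786 = 2.341004

H = 2.341 bits/symbol


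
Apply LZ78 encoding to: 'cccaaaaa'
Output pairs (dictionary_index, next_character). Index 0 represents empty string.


LZ78 encoding steps:
Dictionary: {0: ''}
Step 1: w='' (idx 0), next='c' -> output (0, 'c'), add 'c' as idx 1
Step 2: w='c' (idx 1), next='c' -> output (1, 'c'), add 'cc' as idx 2
Step 3: w='' (idx 0), next='a' -> output (0, 'a'), add 'a' as idx 3
Step 4: w='a' (idx 3), next='a' -> output (3, 'a'), add 'aa' as idx 4
Step 5: w='aa' (idx 4), end of input -> output (4, '')


Encoded: [(0, 'c'), (1, 'c'), (0, 'a'), (3, 'a'), (4, '')]
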